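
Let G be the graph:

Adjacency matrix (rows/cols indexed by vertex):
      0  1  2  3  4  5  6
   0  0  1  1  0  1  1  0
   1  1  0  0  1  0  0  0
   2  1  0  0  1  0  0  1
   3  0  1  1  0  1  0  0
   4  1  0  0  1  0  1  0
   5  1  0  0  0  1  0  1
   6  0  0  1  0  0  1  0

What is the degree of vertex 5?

Vertex 5 has neighbors [0, 4, 6], so deg(5) = 3.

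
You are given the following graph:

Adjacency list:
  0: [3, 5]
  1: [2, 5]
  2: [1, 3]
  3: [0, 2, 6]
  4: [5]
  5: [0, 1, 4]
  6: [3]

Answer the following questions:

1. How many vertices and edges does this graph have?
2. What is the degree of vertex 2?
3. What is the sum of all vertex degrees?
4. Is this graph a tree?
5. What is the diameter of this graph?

Count: 7 vertices, 7 edges.
Vertex 2 has neighbors [1, 3], degree = 2.
Handshaking lemma: 2 * 7 = 14.
A tree on 7 vertices has 6 edges. This graph has 7 edges (1 extra). Not a tree.
Diameter (longest shortest path) = 4.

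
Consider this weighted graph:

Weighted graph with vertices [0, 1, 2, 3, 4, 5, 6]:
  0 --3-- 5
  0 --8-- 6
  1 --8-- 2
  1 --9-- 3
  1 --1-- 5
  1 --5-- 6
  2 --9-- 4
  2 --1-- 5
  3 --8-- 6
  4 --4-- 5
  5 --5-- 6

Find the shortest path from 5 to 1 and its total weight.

Using Dijkstra's algorithm from vertex 5:
Shortest path: 5 -> 1
Total weight: 1 = 1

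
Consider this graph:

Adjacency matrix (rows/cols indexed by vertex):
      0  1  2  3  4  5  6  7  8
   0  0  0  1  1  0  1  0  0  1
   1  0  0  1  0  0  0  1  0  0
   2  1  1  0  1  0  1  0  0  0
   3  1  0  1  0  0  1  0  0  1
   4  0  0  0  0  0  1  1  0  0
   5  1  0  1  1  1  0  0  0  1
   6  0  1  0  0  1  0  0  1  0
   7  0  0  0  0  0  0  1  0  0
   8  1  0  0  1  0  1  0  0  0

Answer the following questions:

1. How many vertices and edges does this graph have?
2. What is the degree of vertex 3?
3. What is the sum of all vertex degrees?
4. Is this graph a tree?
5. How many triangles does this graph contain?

Count: 9 vertices, 14 edges.
Vertex 3 has neighbors [0, 2, 5, 8], degree = 4.
Handshaking lemma: 2 * 14 = 28.
A tree on 9 vertices has 8 edges. This graph has 14 edges (6 extra). Not a tree.
Number of triangles = 7.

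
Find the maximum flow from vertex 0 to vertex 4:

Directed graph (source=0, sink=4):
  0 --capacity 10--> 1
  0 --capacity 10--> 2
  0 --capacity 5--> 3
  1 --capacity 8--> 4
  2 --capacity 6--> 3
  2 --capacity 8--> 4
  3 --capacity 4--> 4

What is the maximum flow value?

Computing max flow:
  Flow on (0->1): 8/10
  Flow on (0->2): 8/10
  Flow on (0->3): 4/5
  Flow on (1->4): 8/8
  Flow on (2->4): 8/8
  Flow on (3->4): 4/4
Maximum flow = 20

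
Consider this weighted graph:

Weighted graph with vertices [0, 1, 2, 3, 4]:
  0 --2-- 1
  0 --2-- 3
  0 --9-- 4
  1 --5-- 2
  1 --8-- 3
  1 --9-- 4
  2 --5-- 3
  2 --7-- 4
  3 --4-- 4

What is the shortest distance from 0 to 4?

Using Dijkstra's algorithm from vertex 0:
Shortest path: 0 -> 3 -> 4
Total weight: 2 + 4 = 6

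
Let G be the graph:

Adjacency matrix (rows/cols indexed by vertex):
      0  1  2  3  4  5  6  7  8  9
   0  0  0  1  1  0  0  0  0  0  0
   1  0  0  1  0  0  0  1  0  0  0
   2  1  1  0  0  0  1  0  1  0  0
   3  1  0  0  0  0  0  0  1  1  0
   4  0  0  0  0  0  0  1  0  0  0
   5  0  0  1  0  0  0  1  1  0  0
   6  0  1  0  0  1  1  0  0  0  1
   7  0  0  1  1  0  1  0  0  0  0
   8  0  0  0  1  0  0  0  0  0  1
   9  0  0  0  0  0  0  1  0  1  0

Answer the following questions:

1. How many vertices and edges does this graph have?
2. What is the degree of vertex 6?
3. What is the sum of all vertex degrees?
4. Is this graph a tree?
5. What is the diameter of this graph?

Count: 10 vertices, 13 edges.
Vertex 6 has neighbors [1, 4, 5, 9], degree = 4.
Handshaking lemma: 2 * 13 = 26.
A tree on 10 vertices has 9 edges. This graph has 13 edges (4 extra). Not a tree.
Diameter (longest shortest path) = 4.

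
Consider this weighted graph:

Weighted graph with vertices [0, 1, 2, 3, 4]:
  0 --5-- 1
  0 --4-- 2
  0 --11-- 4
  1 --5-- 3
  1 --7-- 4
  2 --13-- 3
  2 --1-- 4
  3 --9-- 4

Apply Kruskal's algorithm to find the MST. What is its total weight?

Applying Kruskal's algorithm (sort edges by weight, add if no cycle):
  Add (2,4) w=1
  Add (0,2) w=4
  Add (0,1) w=5
  Add (1,3) w=5
  Skip (1,4) w=7 (creates cycle)
  Skip (3,4) w=9 (creates cycle)
  Skip (0,4) w=11 (creates cycle)
  Skip (2,3) w=13 (creates cycle)
MST weight = 15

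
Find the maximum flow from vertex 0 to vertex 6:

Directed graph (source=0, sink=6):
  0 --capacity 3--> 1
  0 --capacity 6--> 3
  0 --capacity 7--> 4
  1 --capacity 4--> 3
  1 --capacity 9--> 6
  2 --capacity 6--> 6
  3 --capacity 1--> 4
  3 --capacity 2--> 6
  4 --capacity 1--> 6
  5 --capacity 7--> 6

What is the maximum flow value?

Computing max flow:
  Flow on (0->1): 3/3
  Flow on (0->3): 3/6
  Flow on (1->6): 3/9
  Flow on (3->4): 1/1
  Flow on (3->6): 2/2
  Flow on (4->6): 1/1
Maximum flow = 6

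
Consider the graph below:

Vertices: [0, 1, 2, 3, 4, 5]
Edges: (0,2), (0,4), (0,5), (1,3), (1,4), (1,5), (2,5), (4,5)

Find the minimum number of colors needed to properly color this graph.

The graph has a maximum clique of size 3 (lower bound on chromatic number).
A valid 3-coloring: {0: 1, 1: 1, 2: 2, 3: 0, 4: 2, 5: 0}.
Chromatic number = 3.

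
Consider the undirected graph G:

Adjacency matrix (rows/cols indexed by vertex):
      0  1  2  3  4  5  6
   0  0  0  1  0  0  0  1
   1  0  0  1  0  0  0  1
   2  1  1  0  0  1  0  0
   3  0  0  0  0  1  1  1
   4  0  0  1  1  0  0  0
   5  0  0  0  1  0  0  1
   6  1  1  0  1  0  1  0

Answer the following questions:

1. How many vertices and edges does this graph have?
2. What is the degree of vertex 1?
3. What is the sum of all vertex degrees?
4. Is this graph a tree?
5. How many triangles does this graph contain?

Count: 7 vertices, 9 edges.
Vertex 1 has neighbors [2, 6], degree = 2.
Handshaking lemma: 2 * 9 = 18.
A tree on 7 vertices has 6 edges. This graph has 9 edges (3 extra). Not a tree.
Number of triangles = 1.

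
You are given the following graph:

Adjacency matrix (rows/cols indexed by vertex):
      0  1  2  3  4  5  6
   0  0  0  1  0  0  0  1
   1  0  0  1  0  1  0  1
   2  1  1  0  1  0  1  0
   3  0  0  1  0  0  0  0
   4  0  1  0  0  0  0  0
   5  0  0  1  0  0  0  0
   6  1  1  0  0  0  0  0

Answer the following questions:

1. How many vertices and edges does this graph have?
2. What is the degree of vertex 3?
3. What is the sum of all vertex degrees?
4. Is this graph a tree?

Count: 7 vertices, 7 edges.
Vertex 3 has neighbors [2], degree = 1.
Handshaking lemma: 2 * 7 = 14.
A tree on 7 vertices has 6 edges. This graph has 7 edges (1 extra). Not a tree.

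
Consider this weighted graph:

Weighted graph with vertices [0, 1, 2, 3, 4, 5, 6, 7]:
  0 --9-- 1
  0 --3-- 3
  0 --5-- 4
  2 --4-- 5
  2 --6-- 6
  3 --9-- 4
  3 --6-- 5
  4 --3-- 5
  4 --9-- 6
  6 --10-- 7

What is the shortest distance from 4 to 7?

Using Dijkstra's algorithm from vertex 4:
Shortest path: 4 -> 6 -> 7
Total weight: 9 + 10 = 19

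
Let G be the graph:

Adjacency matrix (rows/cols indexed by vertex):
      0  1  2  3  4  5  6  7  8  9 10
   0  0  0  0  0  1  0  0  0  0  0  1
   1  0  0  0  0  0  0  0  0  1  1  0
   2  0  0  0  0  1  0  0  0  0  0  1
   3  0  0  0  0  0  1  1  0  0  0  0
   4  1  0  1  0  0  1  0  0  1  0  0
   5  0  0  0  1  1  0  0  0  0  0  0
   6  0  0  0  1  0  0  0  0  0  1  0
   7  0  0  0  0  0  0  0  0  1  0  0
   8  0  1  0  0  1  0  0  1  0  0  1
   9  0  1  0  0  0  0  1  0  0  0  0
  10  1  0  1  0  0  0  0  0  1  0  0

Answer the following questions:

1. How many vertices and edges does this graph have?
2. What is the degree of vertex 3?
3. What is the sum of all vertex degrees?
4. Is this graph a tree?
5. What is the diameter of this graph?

Count: 11 vertices, 13 edges.
Vertex 3 has neighbors [5, 6], degree = 2.
Handshaking lemma: 2 * 13 = 26.
A tree on 11 vertices has 10 edges. This graph has 13 edges (3 extra). Not a tree.
Diameter (longest shortest path) = 4.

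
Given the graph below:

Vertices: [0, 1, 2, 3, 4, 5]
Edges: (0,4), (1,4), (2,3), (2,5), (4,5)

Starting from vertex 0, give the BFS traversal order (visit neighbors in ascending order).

BFS from vertex 0 (neighbors processed in ascending order):
Visit order: 0, 4, 1, 5, 2, 3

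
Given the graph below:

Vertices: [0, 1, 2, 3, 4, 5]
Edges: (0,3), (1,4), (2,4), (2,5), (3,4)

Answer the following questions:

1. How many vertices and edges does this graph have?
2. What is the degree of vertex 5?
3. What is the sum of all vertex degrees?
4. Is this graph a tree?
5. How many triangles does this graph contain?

Count: 6 vertices, 5 edges.
Vertex 5 has neighbors [2], degree = 1.
Handshaking lemma: 2 * 5 = 10.
A graph is a tree iff it is connected and has exactly n-1 edges. This graph is connected (all 6 vertices in one component) and has 6-1 = 5 edges. It is a tree.
Number of triangles = 0.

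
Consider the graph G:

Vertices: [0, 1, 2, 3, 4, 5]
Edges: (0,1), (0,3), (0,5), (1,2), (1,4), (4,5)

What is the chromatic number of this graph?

The graph has a maximum clique of size 2 (lower bound on chromatic number).
A valid 2-coloring: {0: 0, 1: 1, 2: 0, 3: 1, 4: 0, 5: 1}.
Chromatic number = 2.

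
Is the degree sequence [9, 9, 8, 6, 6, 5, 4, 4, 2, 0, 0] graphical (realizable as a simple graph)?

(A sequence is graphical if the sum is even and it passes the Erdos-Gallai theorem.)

Sum of degrees = 53. Sum is odd, so the sequence is NOT graphical.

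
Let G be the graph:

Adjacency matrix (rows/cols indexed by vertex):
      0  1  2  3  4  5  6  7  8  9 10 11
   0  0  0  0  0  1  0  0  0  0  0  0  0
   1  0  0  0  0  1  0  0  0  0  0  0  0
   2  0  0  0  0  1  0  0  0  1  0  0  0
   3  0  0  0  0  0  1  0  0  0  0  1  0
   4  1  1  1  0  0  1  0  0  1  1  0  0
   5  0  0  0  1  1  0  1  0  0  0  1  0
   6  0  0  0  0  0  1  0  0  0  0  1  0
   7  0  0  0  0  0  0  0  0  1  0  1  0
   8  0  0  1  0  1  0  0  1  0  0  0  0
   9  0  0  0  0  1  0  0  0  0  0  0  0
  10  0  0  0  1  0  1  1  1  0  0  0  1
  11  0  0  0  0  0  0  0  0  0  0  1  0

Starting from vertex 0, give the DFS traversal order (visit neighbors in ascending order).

DFS from vertex 0 (neighbors processed in ascending order):
Visit order: 0, 4, 1, 2, 8, 7, 10, 3, 5, 6, 11, 9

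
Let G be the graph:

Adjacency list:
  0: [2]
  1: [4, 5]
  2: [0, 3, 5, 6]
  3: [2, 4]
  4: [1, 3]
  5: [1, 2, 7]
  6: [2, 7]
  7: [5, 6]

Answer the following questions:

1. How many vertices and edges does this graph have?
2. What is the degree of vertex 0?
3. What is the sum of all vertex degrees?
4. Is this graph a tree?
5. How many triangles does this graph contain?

Count: 8 vertices, 9 edges.
Vertex 0 has neighbors [2], degree = 1.
Handshaking lemma: 2 * 9 = 18.
A tree on 8 vertices has 7 edges. This graph has 9 edges (2 extra). Not a tree.
Number of triangles = 0.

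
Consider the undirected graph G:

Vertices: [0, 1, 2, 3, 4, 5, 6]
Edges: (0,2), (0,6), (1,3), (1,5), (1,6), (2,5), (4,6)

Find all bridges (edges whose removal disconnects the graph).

A bridge is an edge whose removal increases the number of connected components.
Bridges found: (1,3), (4,6)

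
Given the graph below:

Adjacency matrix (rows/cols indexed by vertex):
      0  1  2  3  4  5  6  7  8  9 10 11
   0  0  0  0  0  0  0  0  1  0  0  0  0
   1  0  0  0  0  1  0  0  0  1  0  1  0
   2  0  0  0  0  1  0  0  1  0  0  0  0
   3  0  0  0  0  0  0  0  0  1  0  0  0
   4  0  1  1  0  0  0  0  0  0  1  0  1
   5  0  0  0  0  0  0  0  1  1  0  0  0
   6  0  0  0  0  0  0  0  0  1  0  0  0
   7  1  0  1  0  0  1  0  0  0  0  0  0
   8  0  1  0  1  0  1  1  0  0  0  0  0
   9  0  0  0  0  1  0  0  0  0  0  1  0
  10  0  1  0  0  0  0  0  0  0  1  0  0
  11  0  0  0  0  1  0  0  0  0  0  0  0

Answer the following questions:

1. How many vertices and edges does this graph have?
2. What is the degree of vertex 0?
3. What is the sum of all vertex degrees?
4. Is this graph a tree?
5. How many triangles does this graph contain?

Count: 12 vertices, 13 edges.
Vertex 0 has neighbors [7], degree = 1.
Handshaking lemma: 2 * 13 = 26.
A tree on 12 vertices has 11 edges. This graph has 13 edges (2 extra). Not a tree.
Number of triangles = 0.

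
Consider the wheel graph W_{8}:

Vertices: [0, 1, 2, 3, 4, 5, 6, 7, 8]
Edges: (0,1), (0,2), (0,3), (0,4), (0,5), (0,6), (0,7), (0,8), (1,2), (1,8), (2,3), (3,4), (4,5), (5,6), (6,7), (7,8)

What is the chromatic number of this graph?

W_{8} = C_{8} plus a hub adjacent to every cycle vertex.
The outer cycle needs 2 colors (even cycle); the hub is adjacent to all of them so needs a fresh color.
Chromatic number = 2 + 1 = 3.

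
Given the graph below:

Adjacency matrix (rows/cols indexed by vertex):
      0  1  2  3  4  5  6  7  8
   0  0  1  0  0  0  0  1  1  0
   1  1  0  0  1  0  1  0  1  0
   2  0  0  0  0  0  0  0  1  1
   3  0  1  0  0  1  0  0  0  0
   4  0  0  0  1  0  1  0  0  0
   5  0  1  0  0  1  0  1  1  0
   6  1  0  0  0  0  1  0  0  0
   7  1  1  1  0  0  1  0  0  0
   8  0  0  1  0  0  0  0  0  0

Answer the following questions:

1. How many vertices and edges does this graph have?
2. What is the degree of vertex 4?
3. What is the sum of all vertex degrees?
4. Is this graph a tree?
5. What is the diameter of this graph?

Count: 9 vertices, 12 edges.
Vertex 4 has neighbors [3, 5], degree = 2.
Handshaking lemma: 2 * 12 = 24.
A tree on 9 vertices has 8 edges. This graph has 12 edges (4 extra). Not a tree.
Diameter (longest shortest path) = 4.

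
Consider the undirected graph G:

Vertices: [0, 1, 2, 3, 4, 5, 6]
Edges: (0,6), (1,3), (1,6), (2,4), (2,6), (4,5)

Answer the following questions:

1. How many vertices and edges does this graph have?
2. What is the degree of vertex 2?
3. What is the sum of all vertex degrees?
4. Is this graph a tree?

Count: 7 vertices, 6 edges.
Vertex 2 has neighbors [4, 6], degree = 2.
Handshaking lemma: 2 * 6 = 12.
A graph is a tree iff it is connected and has exactly n-1 edges. This graph is connected (all 7 vertices in one component) and has 7-1 = 6 edges. It is a tree.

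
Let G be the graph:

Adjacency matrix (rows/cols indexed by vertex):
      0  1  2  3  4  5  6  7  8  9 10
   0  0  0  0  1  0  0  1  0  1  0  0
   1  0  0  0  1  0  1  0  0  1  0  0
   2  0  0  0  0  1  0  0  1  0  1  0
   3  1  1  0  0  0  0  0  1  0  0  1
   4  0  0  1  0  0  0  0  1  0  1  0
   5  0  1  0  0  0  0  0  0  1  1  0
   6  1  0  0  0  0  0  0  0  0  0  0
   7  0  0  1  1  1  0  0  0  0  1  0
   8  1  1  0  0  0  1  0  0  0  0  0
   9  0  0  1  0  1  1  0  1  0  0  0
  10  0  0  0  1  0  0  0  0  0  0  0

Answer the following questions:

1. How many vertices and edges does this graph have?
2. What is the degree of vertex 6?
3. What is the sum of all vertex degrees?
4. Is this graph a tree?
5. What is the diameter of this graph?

Count: 11 vertices, 16 edges.
Vertex 6 has neighbors [0], degree = 1.
Handshaking lemma: 2 * 16 = 32.
A tree on 11 vertices has 10 edges. This graph has 16 edges (6 extra). Not a tree.
Diameter (longest shortest path) = 4.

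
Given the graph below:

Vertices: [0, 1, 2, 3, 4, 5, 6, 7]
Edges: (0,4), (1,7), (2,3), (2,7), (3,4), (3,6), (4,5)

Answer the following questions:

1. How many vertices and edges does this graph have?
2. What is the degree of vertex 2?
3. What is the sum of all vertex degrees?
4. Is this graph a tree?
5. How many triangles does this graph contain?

Count: 8 vertices, 7 edges.
Vertex 2 has neighbors [3, 7], degree = 2.
Handshaking lemma: 2 * 7 = 14.
A graph is a tree iff it is connected and has exactly n-1 edges. This graph is connected (all 8 vertices in one component) and has 8-1 = 7 edges. It is a tree.
Number of triangles = 0.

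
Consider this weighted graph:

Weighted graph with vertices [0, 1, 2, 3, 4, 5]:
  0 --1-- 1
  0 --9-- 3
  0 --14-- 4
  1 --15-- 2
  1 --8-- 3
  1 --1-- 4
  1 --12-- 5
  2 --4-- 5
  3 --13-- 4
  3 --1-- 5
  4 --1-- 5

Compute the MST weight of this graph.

Applying Kruskal's algorithm (sort edges by weight, add if no cycle):
  Add (0,1) w=1
  Add (1,4) w=1
  Add (3,5) w=1
  Add (4,5) w=1
  Add (2,5) w=4
  Skip (1,3) w=8 (creates cycle)
  Skip (0,3) w=9 (creates cycle)
  Skip (1,5) w=12 (creates cycle)
  Skip (3,4) w=13 (creates cycle)
  Skip (0,4) w=14 (creates cycle)
  Skip (1,2) w=15 (creates cycle)
MST weight = 8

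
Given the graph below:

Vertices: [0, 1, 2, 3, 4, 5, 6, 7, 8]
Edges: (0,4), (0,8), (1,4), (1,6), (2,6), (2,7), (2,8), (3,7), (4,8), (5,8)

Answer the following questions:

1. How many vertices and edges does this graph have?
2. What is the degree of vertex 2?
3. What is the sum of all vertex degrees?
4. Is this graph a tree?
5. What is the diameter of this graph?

Count: 9 vertices, 10 edges.
Vertex 2 has neighbors [6, 7, 8], degree = 3.
Handshaking lemma: 2 * 10 = 20.
A tree on 9 vertices has 8 edges. This graph has 10 edges (2 extra). Not a tree.
Diameter (longest shortest path) = 4.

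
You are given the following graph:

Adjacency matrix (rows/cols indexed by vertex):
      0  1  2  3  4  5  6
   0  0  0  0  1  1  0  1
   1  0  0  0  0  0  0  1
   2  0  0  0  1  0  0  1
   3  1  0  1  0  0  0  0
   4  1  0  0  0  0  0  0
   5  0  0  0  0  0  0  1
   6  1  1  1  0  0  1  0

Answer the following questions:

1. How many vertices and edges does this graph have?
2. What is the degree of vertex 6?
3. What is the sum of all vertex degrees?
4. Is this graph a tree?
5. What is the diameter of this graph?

Count: 7 vertices, 7 edges.
Vertex 6 has neighbors [0, 1, 2, 5], degree = 4.
Handshaking lemma: 2 * 7 = 14.
A tree on 7 vertices has 6 edges. This graph has 7 edges (1 extra). Not a tree.
Diameter (longest shortest path) = 3.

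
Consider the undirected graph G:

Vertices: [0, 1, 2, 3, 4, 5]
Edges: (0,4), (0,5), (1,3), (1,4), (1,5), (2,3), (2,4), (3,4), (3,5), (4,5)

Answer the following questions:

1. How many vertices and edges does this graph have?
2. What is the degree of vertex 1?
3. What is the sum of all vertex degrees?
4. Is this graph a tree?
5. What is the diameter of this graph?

Count: 6 vertices, 10 edges.
Vertex 1 has neighbors [3, 4, 5], degree = 3.
Handshaking lemma: 2 * 10 = 20.
A tree on 6 vertices has 5 edges. This graph has 10 edges (5 extra). Not a tree.
Diameter (longest shortest path) = 2.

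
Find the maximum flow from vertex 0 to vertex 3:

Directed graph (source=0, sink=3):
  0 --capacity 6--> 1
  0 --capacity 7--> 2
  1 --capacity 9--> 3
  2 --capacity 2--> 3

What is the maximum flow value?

Computing max flow:
  Flow on (0->1): 6/6
  Flow on (0->2): 2/7
  Flow on (1->3): 6/9
  Flow on (2->3): 2/2
Maximum flow = 8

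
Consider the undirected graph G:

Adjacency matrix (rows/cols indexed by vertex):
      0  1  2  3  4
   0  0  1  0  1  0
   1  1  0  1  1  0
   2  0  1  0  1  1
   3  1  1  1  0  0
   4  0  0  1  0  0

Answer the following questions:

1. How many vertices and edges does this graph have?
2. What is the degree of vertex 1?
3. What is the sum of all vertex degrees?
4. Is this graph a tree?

Count: 5 vertices, 6 edges.
Vertex 1 has neighbors [0, 2, 3], degree = 3.
Handshaking lemma: 2 * 6 = 12.
A tree on 5 vertices has 4 edges. This graph has 6 edges (2 extra). Not a tree.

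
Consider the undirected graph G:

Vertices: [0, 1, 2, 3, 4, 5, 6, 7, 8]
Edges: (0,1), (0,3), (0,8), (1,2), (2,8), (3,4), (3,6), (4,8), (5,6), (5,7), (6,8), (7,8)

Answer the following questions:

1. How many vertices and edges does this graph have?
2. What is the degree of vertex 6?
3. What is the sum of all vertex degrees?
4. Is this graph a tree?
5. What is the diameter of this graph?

Count: 9 vertices, 12 edges.
Vertex 6 has neighbors [3, 5, 8], degree = 3.
Handshaking lemma: 2 * 12 = 24.
A tree on 9 vertices has 8 edges. This graph has 12 edges (4 extra). Not a tree.
Diameter (longest shortest path) = 4.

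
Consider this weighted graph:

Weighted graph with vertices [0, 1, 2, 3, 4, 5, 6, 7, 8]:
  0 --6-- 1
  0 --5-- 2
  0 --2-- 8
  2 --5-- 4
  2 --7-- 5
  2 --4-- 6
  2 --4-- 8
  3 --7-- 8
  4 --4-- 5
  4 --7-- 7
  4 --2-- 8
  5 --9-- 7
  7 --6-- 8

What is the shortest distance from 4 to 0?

Using Dijkstra's algorithm from vertex 4:
Shortest path: 4 -> 8 -> 0
Total weight: 2 + 2 = 4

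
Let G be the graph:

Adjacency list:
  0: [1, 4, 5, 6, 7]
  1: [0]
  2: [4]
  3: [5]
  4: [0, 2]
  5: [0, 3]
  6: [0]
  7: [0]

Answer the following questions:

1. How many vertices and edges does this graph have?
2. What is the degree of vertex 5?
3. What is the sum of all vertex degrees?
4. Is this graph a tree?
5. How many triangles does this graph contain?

Count: 8 vertices, 7 edges.
Vertex 5 has neighbors [0, 3], degree = 2.
Handshaking lemma: 2 * 7 = 14.
A graph is a tree iff it is connected and has exactly n-1 edges. This graph is connected (all 8 vertices in one component) and has 8-1 = 7 edges. It is a tree.
Number of triangles = 0.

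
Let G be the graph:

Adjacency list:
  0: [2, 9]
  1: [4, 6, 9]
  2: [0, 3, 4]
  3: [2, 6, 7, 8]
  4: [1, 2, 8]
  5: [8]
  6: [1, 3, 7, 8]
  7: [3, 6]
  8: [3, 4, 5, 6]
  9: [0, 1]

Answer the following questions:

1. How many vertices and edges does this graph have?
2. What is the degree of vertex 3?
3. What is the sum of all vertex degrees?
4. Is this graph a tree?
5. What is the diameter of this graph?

Count: 10 vertices, 14 edges.
Vertex 3 has neighbors [2, 6, 7, 8], degree = 4.
Handshaking lemma: 2 * 14 = 28.
A tree on 10 vertices has 9 edges. This graph has 14 edges (5 extra). Not a tree.
Diameter (longest shortest path) = 4.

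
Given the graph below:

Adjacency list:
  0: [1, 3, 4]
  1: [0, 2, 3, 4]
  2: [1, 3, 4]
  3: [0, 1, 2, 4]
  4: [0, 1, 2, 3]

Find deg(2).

Vertex 2 has neighbors [1, 3, 4], so deg(2) = 3.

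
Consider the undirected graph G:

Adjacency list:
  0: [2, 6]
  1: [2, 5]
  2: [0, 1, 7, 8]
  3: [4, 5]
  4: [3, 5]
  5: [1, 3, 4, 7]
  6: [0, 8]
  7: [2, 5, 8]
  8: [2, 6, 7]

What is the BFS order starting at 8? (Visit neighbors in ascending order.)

BFS from vertex 8 (neighbors processed in ascending order):
Visit order: 8, 2, 6, 7, 0, 1, 5, 3, 4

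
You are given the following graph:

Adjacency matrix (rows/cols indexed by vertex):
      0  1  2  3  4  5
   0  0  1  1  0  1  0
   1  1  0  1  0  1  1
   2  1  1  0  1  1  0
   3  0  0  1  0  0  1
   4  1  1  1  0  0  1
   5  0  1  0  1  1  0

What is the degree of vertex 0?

Vertex 0 has neighbors [1, 2, 4], so deg(0) = 3.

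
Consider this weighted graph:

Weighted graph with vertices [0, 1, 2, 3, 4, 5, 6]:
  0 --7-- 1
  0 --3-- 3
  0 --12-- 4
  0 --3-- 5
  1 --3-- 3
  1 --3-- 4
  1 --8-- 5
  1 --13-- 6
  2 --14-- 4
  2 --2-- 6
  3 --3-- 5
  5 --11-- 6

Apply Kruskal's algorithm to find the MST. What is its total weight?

Applying Kruskal's algorithm (sort edges by weight, add if no cycle):
  Add (2,6) w=2
  Add (0,5) w=3
  Add (0,3) w=3
  Add (1,3) w=3
  Add (1,4) w=3
  Skip (3,5) w=3 (creates cycle)
  Skip (0,1) w=7 (creates cycle)
  Skip (1,5) w=8 (creates cycle)
  Add (5,6) w=11
  Skip (0,4) w=12 (creates cycle)
  Skip (1,6) w=13 (creates cycle)
  Skip (2,4) w=14 (creates cycle)
MST weight = 25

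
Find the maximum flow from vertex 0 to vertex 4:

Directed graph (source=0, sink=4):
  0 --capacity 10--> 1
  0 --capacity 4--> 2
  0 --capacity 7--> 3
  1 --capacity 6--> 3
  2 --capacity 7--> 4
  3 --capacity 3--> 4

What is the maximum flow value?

Computing max flow:
  Flow on (0->1): 3/10
  Flow on (0->2): 4/4
  Flow on (1->3): 3/6
  Flow on (2->4): 4/7
  Flow on (3->4): 3/3
Maximum flow = 7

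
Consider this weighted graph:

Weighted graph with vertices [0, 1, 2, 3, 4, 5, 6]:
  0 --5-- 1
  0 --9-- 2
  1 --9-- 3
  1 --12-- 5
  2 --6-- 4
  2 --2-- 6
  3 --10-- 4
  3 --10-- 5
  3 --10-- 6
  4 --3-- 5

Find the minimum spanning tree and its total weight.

Applying Kruskal's algorithm (sort edges by weight, add if no cycle):
  Add (2,6) w=2
  Add (4,5) w=3
  Add (0,1) w=5
  Add (2,4) w=6
  Add (0,2) w=9
  Add (1,3) w=9
  Skip (3,4) w=10 (creates cycle)
  Skip (3,6) w=10 (creates cycle)
  Skip (3,5) w=10 (creates cycle)
  Skip (1,5) w=12 (creates cycle)
MST weight = 34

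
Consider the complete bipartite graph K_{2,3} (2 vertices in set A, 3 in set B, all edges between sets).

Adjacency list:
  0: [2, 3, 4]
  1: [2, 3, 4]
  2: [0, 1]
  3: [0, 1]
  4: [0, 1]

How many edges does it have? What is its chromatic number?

K_{2,3} has 2 * 3 = 6 edges.
Bipartite graphs have chromatic number 2 (color each partition differently).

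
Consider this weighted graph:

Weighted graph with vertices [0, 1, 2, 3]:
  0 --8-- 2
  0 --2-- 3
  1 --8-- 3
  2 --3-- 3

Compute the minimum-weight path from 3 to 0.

Using Dijkstra's algorithm from vertex 3:
Shortest path: 3 -> 0
Total weight: 2 = 2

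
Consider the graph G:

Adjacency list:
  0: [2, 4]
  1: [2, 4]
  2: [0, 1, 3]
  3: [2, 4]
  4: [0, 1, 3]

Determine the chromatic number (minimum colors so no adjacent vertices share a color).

The graph has a maximum clique of size 2 (lower bound on chromatic number).
A valid 2-coloring: {0: 1, 1: 1, 2: 0, 3: 1, 4: 0}.
Chromatic number = 2.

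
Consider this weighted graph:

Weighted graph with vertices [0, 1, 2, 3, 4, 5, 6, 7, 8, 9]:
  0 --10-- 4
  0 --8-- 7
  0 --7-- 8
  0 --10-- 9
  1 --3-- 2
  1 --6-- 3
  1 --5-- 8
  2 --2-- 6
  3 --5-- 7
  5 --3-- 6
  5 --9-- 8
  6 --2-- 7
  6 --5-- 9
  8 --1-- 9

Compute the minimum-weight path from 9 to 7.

Using Dijkstra's algorithm from vertex 9:
Shortest path: 9 -> 6 -> 7
Total weight: 5 + 2 = 7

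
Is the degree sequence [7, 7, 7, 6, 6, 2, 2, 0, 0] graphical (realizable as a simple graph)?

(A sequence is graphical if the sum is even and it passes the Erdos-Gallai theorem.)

Sum of degrees = 37. Sum is odd, so the sequence is NOT graphical.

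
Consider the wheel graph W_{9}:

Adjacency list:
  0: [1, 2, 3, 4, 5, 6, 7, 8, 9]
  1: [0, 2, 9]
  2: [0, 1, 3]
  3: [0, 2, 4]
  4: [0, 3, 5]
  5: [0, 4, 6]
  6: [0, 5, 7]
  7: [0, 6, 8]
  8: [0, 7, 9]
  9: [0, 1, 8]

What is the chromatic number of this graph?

W_{9} = C_{9} plus a hub adjacent to every cycle vertex.
The outer cycle needs 3 colors (odd cycle); the hub is adjacent to all of them so needs a fresh color.
Chromatic number = 3 + 1 = 4.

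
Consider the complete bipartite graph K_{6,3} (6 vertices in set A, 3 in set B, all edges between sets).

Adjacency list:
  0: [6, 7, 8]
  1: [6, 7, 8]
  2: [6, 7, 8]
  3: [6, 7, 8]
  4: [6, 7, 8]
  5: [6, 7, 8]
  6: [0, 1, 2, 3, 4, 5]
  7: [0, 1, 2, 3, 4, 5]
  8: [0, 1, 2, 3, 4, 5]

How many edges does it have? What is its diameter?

K_{6,3} has 6 * 3 = 18 edges.
Any vertex reaches any opposite-side vertex in 1 step; same-side vertices reach in 2 steps via any opposite-side vertex.
Diameter = 2.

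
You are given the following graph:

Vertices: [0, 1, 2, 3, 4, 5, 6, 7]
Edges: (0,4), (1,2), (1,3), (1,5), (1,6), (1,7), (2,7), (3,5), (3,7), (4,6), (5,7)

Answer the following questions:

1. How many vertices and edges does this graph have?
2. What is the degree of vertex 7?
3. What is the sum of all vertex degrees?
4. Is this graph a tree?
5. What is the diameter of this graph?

Count: 8 vertices, 11 edges.
Vertex 7 has neighbors [1, 2, 3, 5], degree = 4.
Handshaking lemma: 2 * 11 = 22.
A tree on 8 vertices has 7 edges. This graph has 11 edges (4 extra). Not a tree.
Diameter (longest shortest path) = 4.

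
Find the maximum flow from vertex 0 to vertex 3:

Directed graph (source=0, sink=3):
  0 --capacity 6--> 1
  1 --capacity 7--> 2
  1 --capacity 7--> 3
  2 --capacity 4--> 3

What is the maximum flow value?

Computing max flow:
  Flow on (0->1): 6/6
  Flow on (1->3): 6/7
Maximum flow = 6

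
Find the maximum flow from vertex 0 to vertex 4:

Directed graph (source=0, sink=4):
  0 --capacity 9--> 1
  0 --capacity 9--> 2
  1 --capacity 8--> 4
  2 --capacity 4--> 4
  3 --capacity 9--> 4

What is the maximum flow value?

Computing max flow:
  Flow on (0->1): 8/9
  Flow on (0->2): 4/9
  Flow on (1->4): 8/8
  Flow on (2->4): 4/4
Maximum flow = 12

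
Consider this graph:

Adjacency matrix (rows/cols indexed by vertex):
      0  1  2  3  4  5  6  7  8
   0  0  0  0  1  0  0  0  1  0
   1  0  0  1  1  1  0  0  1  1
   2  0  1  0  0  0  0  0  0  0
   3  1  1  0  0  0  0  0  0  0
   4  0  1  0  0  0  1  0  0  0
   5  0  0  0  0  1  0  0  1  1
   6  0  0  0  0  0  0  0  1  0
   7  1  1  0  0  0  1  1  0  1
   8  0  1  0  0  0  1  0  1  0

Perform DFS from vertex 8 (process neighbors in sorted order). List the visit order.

DFS from vertex 8 (neighbors processed in ascending order):
Visit order: 8, 1, 2, 3, 0, 7, 5, 4, 6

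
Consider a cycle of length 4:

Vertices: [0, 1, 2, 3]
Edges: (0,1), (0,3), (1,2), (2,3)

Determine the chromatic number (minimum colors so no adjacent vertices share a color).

This is an even cycle (C_4). Even cycles are bipartite.
Chromatic number = 2.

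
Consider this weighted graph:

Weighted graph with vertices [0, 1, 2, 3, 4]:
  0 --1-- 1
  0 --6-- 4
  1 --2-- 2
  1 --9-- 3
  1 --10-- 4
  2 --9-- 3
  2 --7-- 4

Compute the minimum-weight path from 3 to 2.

Using Dijkstra's algorithm from vertex 3:
Shortest path: 3 -> 2
Total weight: 9 = 9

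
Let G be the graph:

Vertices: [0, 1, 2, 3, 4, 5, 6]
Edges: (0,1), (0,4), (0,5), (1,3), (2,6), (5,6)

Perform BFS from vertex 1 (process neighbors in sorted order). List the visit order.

BFS from vertex 1 (neighbors processed in ascending order):
Visit order: 1, 0, 3, 4, 5, 6, 2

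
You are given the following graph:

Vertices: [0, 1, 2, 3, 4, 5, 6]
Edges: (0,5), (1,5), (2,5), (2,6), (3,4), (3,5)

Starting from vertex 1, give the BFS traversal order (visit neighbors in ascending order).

BFS from vertex 1 (neighbors processed in ascending order):
Visit order: 1, 5, 0, 2, 3, 6, 4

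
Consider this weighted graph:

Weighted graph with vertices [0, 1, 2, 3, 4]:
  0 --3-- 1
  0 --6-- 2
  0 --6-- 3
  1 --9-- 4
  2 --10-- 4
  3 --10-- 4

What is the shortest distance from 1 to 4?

Using Dijkstra's algorithm from vertex 1:
Shortest path: 1 -> 4
Total weight: 9 = 9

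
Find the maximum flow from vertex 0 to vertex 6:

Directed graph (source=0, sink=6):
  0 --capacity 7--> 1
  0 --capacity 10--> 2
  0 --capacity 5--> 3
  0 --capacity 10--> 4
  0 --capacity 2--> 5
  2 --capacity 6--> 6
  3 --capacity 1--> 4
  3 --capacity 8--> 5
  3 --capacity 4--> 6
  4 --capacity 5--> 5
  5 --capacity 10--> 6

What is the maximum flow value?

Computing max flow:
  Flow on (0->2): 6/10
  Flow on (0->3): 5/5
  Flow on (0->4): 5/10
  Flow on (0->5): 2/2
  Flow on (2->6): 6/6
  Flow on (3->5): 1/8
  Flow on (3->6): 4/4
  Flow on (4->5): 5/5
  Flow on (5->6): 8/10
Maximum flow = 18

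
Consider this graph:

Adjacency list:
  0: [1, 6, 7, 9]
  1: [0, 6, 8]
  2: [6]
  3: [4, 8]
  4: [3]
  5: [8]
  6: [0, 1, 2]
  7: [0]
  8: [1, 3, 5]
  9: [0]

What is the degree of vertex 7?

Vertex 7 has neighbors [0], so deg(7) = 1.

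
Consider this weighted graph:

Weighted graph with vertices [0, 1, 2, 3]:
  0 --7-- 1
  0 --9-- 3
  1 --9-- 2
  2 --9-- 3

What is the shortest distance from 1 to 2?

Using Dijkstra's algorithm from vertex 1:
Shortest path: 1 -> 2
Total weight: 9 = 9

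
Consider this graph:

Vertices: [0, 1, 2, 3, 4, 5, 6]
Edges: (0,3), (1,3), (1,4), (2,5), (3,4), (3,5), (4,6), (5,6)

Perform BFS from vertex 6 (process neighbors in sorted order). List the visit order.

BFS from vertex 6 (neighbors processed in ascending order):
Visit order: 6, 4, 5, 1, 3, 2, 0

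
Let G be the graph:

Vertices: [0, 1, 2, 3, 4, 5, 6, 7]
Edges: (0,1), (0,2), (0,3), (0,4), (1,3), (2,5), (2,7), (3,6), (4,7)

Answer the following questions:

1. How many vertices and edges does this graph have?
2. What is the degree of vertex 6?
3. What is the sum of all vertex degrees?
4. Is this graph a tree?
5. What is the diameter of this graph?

Count: 8 vertices, 9 edges.
Vertex 6 has neighbors [3], degree = 1.
Handshaking lemma: 2 * 9 = 18.
A tree on 8 vertices has 7 edges. This graph has 9 edges (2 extra). Not a tree.
Diameter (longest shortest path) = 4.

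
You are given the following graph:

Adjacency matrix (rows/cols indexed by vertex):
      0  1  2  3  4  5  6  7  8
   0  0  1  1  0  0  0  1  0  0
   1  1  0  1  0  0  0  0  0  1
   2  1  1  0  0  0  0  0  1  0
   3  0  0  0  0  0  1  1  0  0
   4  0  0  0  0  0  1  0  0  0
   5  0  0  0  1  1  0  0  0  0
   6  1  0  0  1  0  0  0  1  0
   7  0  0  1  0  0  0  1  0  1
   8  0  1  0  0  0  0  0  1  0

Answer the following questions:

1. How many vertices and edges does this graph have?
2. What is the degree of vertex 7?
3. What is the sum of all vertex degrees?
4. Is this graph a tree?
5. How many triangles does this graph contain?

Count: 9 vertices, 11 edges.
Vertex 7 has neighbors [2, 6, 8], degree = 3.
Handshaking lemma: 2 * 11 = 22.
A tree on 9 vertices has 8 edges. This graph has 11 edges (3 extra). Not a tree.
Number of triangles = 1.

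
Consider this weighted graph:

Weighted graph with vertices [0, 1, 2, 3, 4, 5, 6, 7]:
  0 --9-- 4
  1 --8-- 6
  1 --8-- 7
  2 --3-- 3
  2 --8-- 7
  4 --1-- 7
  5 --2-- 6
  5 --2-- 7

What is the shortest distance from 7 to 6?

Using Dijkstra's algorithm from vertex 7:
Shortest path: 7 -> 5 -> 6
Total weight: 2 + 2 = 4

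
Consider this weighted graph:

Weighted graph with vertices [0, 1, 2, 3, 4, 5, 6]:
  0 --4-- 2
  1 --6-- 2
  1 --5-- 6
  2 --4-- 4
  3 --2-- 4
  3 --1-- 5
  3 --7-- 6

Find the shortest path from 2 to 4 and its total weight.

Using Dijkstra's algorithm from vertex 2:
Shortest path: 2 -> 4
Total weight: 4 = 4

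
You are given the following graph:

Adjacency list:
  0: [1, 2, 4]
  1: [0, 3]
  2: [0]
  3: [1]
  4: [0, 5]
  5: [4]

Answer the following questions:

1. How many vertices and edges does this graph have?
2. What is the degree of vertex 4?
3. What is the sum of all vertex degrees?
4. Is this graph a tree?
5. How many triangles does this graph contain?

Count: 6 vertices, 5 edges.
Vertex 4 has neighbors [0, 5], degree = 2.
Handshaking lemma: 2 * 5 = 10.
A graph is a tree iff it is connected and has exactly n-1 edges. This graph is connected (all 6 vertices in one component) and has 6-1 = 5 edges. It is a tree.
Number of triangles = 0.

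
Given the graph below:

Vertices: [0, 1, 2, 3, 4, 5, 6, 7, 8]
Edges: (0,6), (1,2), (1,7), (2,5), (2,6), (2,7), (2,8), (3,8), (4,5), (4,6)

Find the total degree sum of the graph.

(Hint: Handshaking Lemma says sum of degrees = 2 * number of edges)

Count edges: 10 edges.
By Handshaking Lemma: sum of degrees = 2 * 10 = 20.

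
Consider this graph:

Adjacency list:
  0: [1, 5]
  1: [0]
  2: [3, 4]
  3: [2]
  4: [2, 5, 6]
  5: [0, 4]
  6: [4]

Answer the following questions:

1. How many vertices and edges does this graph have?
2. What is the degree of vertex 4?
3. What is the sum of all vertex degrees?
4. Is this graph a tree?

Count: 7 vertices, 6 edges.
Vertex 4 has neighbors [2, 5, 6], degree = 3.
Handshaking lemma: 2 * 6 = 12.
A graph is a tree iff it is connected and has exactly n-1 edges. This graph is connected (all 7 vertices in one component) and has 7-1 = 6 edges. It is a tree.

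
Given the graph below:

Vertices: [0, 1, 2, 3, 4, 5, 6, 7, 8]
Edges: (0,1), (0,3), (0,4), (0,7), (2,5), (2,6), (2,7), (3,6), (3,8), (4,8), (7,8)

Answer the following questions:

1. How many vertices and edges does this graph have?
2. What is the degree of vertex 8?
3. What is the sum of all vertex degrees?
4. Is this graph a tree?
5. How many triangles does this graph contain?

Count: 9 vertices, 11 edges.
Vertex 8 has neighbors [3, 4, 7], degree = 3.
Handshaking lemma: 2 * 11 = 22.
A tree on 9 vertices has 8 edges. This graph has 11 edges (3 extra). Not a tree.
Number of triangles = 0.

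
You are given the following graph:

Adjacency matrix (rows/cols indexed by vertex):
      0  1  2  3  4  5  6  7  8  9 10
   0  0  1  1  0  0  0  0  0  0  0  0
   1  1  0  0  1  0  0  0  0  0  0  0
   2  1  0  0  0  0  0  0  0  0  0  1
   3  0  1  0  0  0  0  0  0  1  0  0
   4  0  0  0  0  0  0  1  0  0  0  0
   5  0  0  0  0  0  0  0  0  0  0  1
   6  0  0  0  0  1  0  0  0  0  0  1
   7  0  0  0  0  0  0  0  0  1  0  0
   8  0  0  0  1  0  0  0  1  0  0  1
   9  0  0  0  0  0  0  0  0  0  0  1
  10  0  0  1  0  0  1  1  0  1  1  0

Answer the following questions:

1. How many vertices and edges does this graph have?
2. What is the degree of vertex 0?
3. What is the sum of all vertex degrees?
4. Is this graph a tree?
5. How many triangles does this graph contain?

Count: 11 vertices, 11 edges.
Vertex 0 has neighbors [1, 2], degree = 2.
Handshaking lemma: 2 * 11 = 22.
A tree on 11 vertices has 10 edges. This graph has 11 edges (1 extra). Not a tree.
Number of triangles = 0.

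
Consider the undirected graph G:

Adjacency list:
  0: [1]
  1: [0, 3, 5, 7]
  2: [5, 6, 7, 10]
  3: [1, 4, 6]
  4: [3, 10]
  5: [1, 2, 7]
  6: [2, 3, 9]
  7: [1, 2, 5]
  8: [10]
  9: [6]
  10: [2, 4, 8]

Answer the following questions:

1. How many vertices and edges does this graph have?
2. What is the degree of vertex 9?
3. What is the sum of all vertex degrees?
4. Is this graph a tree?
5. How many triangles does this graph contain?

Count: 11 vertices, 14 edges.
Vertex 9 has neighbors [6], degree = 1.
Handshaking lemma: 2 * 14 = 28.
A tree on 11 vertices has 10 edges. This graph has 14 edges (4 extra). Not a tree.
Number of triangles = 2.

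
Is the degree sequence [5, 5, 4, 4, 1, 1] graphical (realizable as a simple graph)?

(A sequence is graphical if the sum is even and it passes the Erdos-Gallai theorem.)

Sum of degrees = 20. Sum is even but fails Erdos-Gallai. The sequence is NOT graphical.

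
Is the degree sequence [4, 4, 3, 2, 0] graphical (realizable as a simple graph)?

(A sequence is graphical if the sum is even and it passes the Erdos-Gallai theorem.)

Sum of degrees = 13. Sum is odd, so the sequence is NOT graphical.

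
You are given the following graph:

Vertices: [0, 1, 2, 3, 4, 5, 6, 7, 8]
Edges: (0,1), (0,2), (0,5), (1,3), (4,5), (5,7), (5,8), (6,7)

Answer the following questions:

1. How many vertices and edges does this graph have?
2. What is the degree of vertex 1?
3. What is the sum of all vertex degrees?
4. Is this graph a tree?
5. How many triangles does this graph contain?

Count: 9 vertices, 8 edges.
Vertex 1 has neighbors [0, 3], degree = 2.
Handshaking lemma: 2 * 8 = 16.
A graph is a tree iff it is connected and has exactly n-1 edges. This graph is connected (all 9 vertices in one component) and has 9-1 = 8 edges. It is a tree.
Number of triangles = 0.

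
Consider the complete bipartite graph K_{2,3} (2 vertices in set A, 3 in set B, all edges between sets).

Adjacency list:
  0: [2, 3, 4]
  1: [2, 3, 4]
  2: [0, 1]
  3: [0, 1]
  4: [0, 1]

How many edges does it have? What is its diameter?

K_{2,3} has 2 * 3 = 6 edges.
Any vertex reaches any opposite-side vertex in 1 step; same-side vertices reach in 2 steps via any opposite-side vertex.
Diameter = 2.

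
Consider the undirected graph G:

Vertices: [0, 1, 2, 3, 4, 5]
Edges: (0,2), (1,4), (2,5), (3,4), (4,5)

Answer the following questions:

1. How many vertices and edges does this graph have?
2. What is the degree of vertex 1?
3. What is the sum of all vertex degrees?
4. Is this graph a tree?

Count: 6 vertices, 5 edges.
Vertex 1 has neighbors [4], degree = 1.
Handshaking lemma: 2 * 5 = 10.
A graph is a tree iff it is connected and has exactly n-1 edges. This graph is connected (all 6 vertices in one component) and has 6-1 = 5 edges. It is a tree.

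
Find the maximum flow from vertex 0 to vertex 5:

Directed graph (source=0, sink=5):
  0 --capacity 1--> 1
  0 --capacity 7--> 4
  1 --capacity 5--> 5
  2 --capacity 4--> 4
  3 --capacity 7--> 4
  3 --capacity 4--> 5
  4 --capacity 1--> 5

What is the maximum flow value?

Computing max flow:
  Flow on (0->1): 1/1
  Flow on (0->4): 1/7
  Flow on (1->5): 1/5
  Flow on (4->5): 1/1
Maximum flow = 2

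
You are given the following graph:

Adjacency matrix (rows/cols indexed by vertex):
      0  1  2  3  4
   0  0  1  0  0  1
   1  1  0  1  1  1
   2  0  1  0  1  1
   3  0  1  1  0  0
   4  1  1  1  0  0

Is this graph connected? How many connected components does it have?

Checking connectivity: the graph has 1 connected component(s).
All vertices are reachable from each other. The graph IS connected.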